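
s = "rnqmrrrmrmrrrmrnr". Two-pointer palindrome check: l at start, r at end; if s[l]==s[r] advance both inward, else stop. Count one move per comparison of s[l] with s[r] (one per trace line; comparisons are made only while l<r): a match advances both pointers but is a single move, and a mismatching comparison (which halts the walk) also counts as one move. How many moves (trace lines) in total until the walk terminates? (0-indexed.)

3 moves

[0,16] 'r'=='r' → l++,r--
[1,15] 'n'=='n' → l++,r--
[2,14] 'q'!='r' → stop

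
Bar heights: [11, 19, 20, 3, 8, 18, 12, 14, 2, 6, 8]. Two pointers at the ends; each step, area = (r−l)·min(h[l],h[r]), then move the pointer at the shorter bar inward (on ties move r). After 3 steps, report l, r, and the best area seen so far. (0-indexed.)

[0,10] min(11,8)*10=80 best=80 * → r--
[0,9] min(11,6)*9=54 best=80 → r--
[0,8] min(11,2)*8=16 best=80 → r--

l=0, r=7, best area=80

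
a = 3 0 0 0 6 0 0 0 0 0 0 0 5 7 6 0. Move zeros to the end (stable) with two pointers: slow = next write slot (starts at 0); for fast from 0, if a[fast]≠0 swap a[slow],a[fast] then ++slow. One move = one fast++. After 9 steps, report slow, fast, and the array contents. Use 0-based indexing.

slow=2, fast=9, a=[3, 6, 0, 0, 0, 0, 0, 0, 0, 0, 0, 0, 5, 7, 6, 0]

slow=0 fast=0: a[fast]=3≠0 swap→a[0]=3, slow++,fast++
slow=1 fast=1: a[fast]=0, fast++
slow=1 fast=2: a[fast]=0, fast++
slow=1 fast=3: a[fast]=0, fast++
slow=1 fast=4: a[fast]=6≠0 swap→a[1]=6, slow++,fast++
slow=2 fast=5: a[fast]=0, fast++
slow=2 fast=6: a[fast]=0, fast++
slow=2 fast=7: a[fast]=0, fast++
slow=2 fast=8: a[fast]=0, fast++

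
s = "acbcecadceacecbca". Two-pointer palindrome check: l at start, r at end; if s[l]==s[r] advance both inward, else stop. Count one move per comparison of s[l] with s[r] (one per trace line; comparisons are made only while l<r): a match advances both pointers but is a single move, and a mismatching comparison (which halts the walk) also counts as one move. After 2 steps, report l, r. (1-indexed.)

[1,17] 'a'=='a' → l++,r--
[2,16] 'c'=='c' → l++,r--

l=3, r=15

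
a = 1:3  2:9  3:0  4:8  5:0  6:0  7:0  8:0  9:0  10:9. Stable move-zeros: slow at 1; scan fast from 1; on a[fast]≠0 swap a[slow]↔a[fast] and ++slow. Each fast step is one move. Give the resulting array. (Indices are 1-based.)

[3, 9, 8, 9, 0, 0, 0, 0, 0, 0]

(s=1,f=1) a[fast]=3≠0 swap→a[1]=3 → slow++,fast++
(s=2,f=2) a[fast]=9≠0 swap→a[2]=9 → slow++,fast++
(s=3,f=3) a[fast]=0 → fast++
(s=3,f=4) a[fast]=8≠0 swap→a[3]=8 → slow++,fast++
(s=4,f=5) a[fast]=0 → fast++
(s=4,f=6) a[fast]=0 → fast++
(s=4,f=7) a[fast]=0 → fast++
(s=4,f=8) a[fast]=0 → fast++
(s=4,f=9) a[fast]=0 → fast++
(s=4,f=10) a[fast]=9≠0 swap→a[4]=9 → slow++,fast++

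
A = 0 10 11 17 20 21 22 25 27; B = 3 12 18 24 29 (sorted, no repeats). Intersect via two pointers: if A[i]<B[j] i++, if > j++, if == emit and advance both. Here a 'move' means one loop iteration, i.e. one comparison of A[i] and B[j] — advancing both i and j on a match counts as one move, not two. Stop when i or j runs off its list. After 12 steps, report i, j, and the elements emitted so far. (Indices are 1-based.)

i=1 j=1: 0<3, i++
i=2 j=1: 10>3, j++
i=2 j=2: 10<12, i++
i=3 j=2: 11<12, i++
i=4 j=2: 17>12, j++
i=4 j=3: 17<18, i++
i=5 j=3: 20>18, j++
i=5 j=4: 20<24, i++
i=6 j=4: 21<24, i++
i=7 j=4: 22<24, i++
i=8 j=4: 25>24, j++
i=8 j=5: 25<29, i++

i=9, j=5, emitted=[]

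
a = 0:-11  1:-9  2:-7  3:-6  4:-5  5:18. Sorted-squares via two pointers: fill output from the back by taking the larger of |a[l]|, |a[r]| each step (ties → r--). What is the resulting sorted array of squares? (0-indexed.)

[25, 36, 49, 81, 121, 324]

l=0 r=5: |-11|<=|18| out[5]=324, r--
l=0 r=4: |-11|>|-5| out[4]=121, l++
l=1 r=4: |-9|>|-5| out[3]=81, l++
l=2 r=4: |-7|>|-5| out[2]=49, l++
l=3 r=4: |-6|>|-5| out[1]=36, l++
l=4 r=4: |-5|<=|-5| out[0]=25, r--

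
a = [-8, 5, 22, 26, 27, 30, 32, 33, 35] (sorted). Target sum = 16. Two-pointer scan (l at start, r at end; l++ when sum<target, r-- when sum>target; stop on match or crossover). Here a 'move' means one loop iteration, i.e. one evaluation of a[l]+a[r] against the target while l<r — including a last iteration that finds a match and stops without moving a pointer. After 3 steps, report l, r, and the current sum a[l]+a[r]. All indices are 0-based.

l=0 r=8: -8+35=27 >16, r--
l=0 r=7: -8+33=25 >16, r--
l=0 r=6: -8+32=24 >16, r--

l=0, r=5, sum=22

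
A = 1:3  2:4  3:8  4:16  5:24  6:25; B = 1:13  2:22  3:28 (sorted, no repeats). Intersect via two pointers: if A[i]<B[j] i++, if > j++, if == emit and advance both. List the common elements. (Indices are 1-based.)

[i=1,j=1] 3<13 → i++
[i=2,j=1] 4<13 → i++
[i=3,j=1] 8<13 → i++
[i=4,j=1] 16>13 → j++
[i=4,j=2] 16<22 → i++
[i=5,j=2] 24>22 → j++
[i=5,j=3] 24<28 → i++
[i=6,j=3] 25<28 → i++

intersection = []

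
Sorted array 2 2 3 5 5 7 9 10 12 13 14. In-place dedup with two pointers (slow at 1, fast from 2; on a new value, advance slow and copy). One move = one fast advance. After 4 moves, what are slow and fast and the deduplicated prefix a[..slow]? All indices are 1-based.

slow=1 fast=2: a[fast]=2=a[slow] dup, fast++
slow=1 fast=3: a[fast]=3≠a[slow]=2 write a[2]=3, slow++,fast++
slow=2 fast=4: a[fast]=5≠a[slow]=3 write a[3]=5, slow++,fast++
slow=3 fast=5: a[fast]=5=a[slow] dup, fast++

slow=3, fast=6, prefix=[2, 3, 5]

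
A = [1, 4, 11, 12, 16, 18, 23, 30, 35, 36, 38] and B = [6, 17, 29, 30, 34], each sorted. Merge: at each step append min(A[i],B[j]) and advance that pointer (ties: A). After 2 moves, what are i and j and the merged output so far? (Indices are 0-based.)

i=0 j=0: A[i]=1<=B[j]=6 take 1, i++
i=1 j=0: A[i]=4<=B[j]=6 take 4, i++

i=2, j=0, merged so far=[1, 4]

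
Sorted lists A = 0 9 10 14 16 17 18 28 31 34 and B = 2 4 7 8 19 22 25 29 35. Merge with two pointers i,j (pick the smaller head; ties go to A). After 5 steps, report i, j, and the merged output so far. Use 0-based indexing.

[i=0,j=0] A[i]=0<=B[j]=2 take 0 → i++
[i=1,j=0] A[i]=9>B[j]=2 take 2 → j++
[i=1,j=1] A[i]=9>B[j]=4 take 4 → j++
[i=1,j=2] A[i]=9>B[j]=7 take 7 → j++
[i=1,j=3] A[i]=9>B[j]=8 take 8 → j++

i=1, j=4, merged so far=[0, 2, 4, 7, 8]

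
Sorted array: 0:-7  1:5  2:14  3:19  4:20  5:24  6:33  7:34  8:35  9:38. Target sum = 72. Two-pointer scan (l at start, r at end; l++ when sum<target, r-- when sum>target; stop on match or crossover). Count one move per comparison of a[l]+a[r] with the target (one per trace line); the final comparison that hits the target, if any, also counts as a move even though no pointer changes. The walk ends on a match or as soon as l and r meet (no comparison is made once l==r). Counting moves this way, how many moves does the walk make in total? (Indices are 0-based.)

8 moves

l=0 r=9: -7+38=31 <72, l++
l=1 r=9: 5+38=43 <72, l++
l=2 r=9: 14+38=52 <72, l++
l=3 r=9: 19+38=57 <72, l++
l=4 r=9: 20+38=58 <72, l++
l=5 r=9: 24+38=62 <72, l++
l=6 r=9: 33+38=71 <72, l++
l=7 r=9: 34+38=72, found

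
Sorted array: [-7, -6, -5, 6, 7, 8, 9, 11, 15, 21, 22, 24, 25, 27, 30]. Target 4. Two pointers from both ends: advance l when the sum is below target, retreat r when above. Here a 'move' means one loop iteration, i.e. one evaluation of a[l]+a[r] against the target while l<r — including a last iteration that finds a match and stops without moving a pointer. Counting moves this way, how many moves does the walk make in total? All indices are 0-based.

8 moves

[0,14] -7+30=23 >4 → r--
[0,13] -7+27=20 >4 → r--
[0,12] -7+25=18 >4 → r--
[0,11] -7+24=17 >4 → r--
[0,10] -7+22=15 >4 → r--
[0,9] -7+21=14 >4 → r--
[0,8] -7+15=8 >4 → r--
[0,7] -7+11=4 → found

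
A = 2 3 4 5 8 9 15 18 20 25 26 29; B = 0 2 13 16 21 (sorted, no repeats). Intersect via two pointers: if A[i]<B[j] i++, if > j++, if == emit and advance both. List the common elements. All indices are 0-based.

[i=0,j=0] 2>0 → j++
[i=0,j=1] 2==2 emit → i++,j++
[i=1,j=2] 3<13 → i++
[i=2,j=2] 4<13 → i++
[i=3,j=2] 5<13 → i++
[i=4,j=2] 8<13 → i++
[i=5,j=2] 9<13 → i++
[i=6,j=2] 15>13 → j++
[i=6,j=3] 15<16 → i++
[i=7,j=3] 18>16 → j++
[i=7,j=4] 18<21 → i++
[i=8,j=4] 20<21 → i++
[i=9,j=4] 25>21 → j++

intersection = [2]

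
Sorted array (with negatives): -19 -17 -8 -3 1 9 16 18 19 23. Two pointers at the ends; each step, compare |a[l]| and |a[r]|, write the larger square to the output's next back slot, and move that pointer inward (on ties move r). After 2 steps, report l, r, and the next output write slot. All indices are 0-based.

[0,9] |-19|<=|23| out[9]=529 → r--
[0,8] |-19|<=|19| out[8]=361 → r--

l=0, r=7, next write slot=7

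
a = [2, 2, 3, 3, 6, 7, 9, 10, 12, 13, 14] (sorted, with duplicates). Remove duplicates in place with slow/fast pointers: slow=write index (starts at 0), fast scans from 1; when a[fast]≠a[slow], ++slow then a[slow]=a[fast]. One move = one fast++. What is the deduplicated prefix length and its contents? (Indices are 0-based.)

slow=0 fast=1: a[fast]=2=a[slow] dup, fast++
slow=0 fast=2: a[fast]=3≠a[slow]=2 write a[1]=3, slow++,fast++
slow=1 fast=3: a[fast]=3=a[slow] dup, fast++
slow=1 fast=4: a[fast]=6≠a[slow]=3 write a[2]=6, slow++,fast++
slow=2 fast=5: a[fast]=7≠a[slow]=6 write a[3]=7, slow++,fast++
slow=3 fast=6: a[fast]=9≠a[slow]=7 write a[4]=9, slow++,fast++
slow=4 fast=7: a[fast]=10≠a[slow]=9 write a[5]=10, slow++,fast++
slow=5 fast=8: a[fast]=12≠a[slow]=10 write a[6]=12, slow++,fast++
slow=6 fast=9: a[fast]=13≠a[slow]=12 write a[7]=13, slow++,fast++
slow=7 fast=10: a[fast]=14≠a[slow]=13 write a[8]=14, slow++,fast++

length 9; prefix = [2, 3, 6, 7, 9, 10, 12, 13, 14]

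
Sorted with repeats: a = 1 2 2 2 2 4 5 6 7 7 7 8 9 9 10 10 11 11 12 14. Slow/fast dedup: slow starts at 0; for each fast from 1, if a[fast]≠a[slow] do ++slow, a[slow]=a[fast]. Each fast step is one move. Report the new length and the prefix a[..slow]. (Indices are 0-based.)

slow=0 fast=1: a[fast]=2≠a[slow]=1 write a[1]=2, slow++,fast++
slow=1 fast=2: a[fast]=2=a[slow] dup, fast++
slow=1 fast=3: a[fast]=2=a[slow] dup, fast++
slow=1 fast=4: a[fast]=2=a[slow] dup, fast++
slow=1 fast=5: a[fast]=4≠a[slow]=2 write a[2]=4, slow++,fast++
slow=2 fast=6: a[fast]=5≠a[slow]=4 write a[3]=5, slow++,fast++
slow=3 fast=7: a[fast]=6≠a[slow]=5 write a[4]=6, slow++,fast++
slow=4 fast=8: a[fast]=7≠a[slow]=6 write a[5]=7, slow++,fast++
slow=5 fast=9: a[fast]=7=a[slow] dup, fast++
slow=5 fast=10: a[fast]=7=a[slow] dup, fast++
slow=5 fast=11: a[fast]=8≠a[slow]=7 write a[6]=8, slow++,fast++
slow=6 fast=12: a[fast]=9≠a[slow]=8 write a[7]=9, slow++,fast++
slow=7 fast=13: a[fast]=9=a[slow] dup, fast++
slow=7 fast=14: a[fast]=10≠a[slow]=9 write a[8]=10, slow++,fast++
slow=8 fast=15: a[fast]=10=a[slow] dup, fast++
slow=8 fast=16: a[fast]=11≠a[slow]=10 write a[9]=11, slow++,fast++
slow=9 fast=17: a[fast]=11=a[slow] dup, fast++
slow=9 fast=18: a[fast]=12≠a[slow]=11 write a[10]=12, slow++,fast++
slow=10 fast=19: a[fast]=14≠a[slow]=12 write a[11]=14, slow++,fast++

length 12; prefix = [1, 2, 4, 5, 6, 7, 8, 9, 10, 11, 12, 14]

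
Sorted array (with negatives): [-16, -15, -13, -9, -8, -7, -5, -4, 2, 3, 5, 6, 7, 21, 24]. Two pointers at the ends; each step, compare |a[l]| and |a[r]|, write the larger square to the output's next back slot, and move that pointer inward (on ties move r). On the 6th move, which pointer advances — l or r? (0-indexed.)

l

[0,14] |-16|<=|24| out[14]=576 → r--
[0,13] |-16|<=|21| out[13]=441 → r--
[0,12] |-16|>|7| out[12]=256 → l++
[1,12] |-15|>|7| out[11]=225 → l++
[2,12] |-13|>|7| out[10]=169 → l++
[3,12] |-9|>|7| out[9]=81 → l++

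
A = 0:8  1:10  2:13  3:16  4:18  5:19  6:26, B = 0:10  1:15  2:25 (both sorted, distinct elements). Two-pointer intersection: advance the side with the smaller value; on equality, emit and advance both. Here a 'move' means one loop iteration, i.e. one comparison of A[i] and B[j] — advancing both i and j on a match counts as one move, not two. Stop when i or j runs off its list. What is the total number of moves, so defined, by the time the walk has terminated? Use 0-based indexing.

[i=0,j=0] 8<10 → i++
[i=1,j=0] 10==10 emit → i++,j++
[i=2,j=1] 13<15 → i++
[i=3,j=1] 16>15 → j++
[i=3,j=2] 16<25 → i++
[i=4,j=2] 18<25 → i++
[i=5,j=2] 19<25 → i++
[i=6,j=2] 26>25 → j++

8 moves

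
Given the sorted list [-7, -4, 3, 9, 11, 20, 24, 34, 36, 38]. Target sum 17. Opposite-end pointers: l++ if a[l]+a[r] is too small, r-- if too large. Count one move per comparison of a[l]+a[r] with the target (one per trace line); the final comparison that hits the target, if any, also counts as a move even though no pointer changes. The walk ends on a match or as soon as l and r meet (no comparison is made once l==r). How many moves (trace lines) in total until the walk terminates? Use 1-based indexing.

l=1 r=10: -7+38=31 >17, r--
l=1 r=9: -7+36=29 >17, r--
l=1 r=8: -7+34=27 >17, r--
l=1 r=7: -7+24=17, found

4 moves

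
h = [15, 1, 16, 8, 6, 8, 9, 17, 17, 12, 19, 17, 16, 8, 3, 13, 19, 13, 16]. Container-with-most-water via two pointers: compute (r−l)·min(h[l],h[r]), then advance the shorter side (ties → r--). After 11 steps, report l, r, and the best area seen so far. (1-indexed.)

l=10, r=17, best area=270

l=1 r=19: min(15,16)*18=270 best=270 *, l++
l=2 r=19: min(1,16)*17=17 best=270, l++
l=3 r=19: min(16,16)*16=256 best=270, r--
l=3 r=18: min(16,13)*15=195 best=270, r--
l=3 r=17: min(16,19)*14=224 best=270, l++
l=4 r=17: min(8,19)*13=104 best=270, l++
l=5 r=17: min(6,19)*12=72 best=270, l++
l=6 r=17: min(8,19)*11=88 best=270, l++
l=7 r=17: min(9,19)*10=90 best=270, l++
l=8 r=17: min(17,19)*9=153 best=270, l++
l=9 r=17: min(17,19)*8=136 best=270, l++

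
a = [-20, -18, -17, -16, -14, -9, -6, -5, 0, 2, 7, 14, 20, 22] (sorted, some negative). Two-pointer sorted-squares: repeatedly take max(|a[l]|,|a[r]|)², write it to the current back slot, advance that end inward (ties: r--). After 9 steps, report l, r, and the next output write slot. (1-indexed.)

[1,14] |-20|<=|22| out[14]=484 → r--
[1,13] |-20|<=|20| out[13]=400 → r--
[1,12] |-20|>|14| out[12]=400 → l++
[2,12] |-18|>|14| out[11]=324 → l++
[3,12] |-17|>|14| out[10]=289 → l++
[4,12] |-16|>|14| out[9]=256 → l++
[5,12] |-14|<=|14| out[8]=196 → r--
[5,11] |-14|>|7| out[7]=196 → l++
[6,11] |-9|>|7| out[6]=81 → l++

l=7, r=11, next write slot=5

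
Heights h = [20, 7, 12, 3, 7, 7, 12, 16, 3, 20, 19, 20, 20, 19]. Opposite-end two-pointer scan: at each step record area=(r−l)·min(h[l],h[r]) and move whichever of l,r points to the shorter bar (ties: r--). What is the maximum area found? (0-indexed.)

[0,13] min(20,19)*13=247 best=247 * → r--
[0,12] min(20,20)*12=240 best=247 → r--
[0,11] min(20,20)*11=220 best=247 → r--
[0,10] min(20,19)*10=190 best=247 → r--
[0,9] min(20,20)*9=180 best=247 → r--
[0,8] min(20,3)*8=24 best=247 → r--
[0,7] min(20,16)*7=112 best=247 → r--
[0,6] min(20,12)*6=72 best=247 → r--
[0,5] min(20,7)*5=35 best=247 → r--
[0,4] min(20,7)*4=28 best=247 → r--
[0,3] min(20,3)*3=9 best=247 → r--
[0,2] min(20,12)*2=24 best=247 → r--
[0,1] min(20,7)*1=7 best=247 → r--

max area = 247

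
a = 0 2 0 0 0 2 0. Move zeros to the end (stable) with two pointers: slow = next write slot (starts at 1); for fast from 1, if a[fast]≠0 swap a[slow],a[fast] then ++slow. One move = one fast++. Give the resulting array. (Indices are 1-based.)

slow=1 fast=1: a[fast]=0, fast++
slow=1 fast=2: a[fast]=2≠0 swap→a[1]=2, slow++,fast++
slow=2 fast=3: a[fast]=0, fast++
slow=2 fast=4: a[fast]=0, fast++
slow=2 fast=5: a[fast]=0, fast++
slow=2 fast=6: a[fast]=2≠0 swap→a[2]=2, slow++,fast++
slow=3 fast=7: a[fast]=0, fast++

[2, 2, 0, 0, 0, 0, 0]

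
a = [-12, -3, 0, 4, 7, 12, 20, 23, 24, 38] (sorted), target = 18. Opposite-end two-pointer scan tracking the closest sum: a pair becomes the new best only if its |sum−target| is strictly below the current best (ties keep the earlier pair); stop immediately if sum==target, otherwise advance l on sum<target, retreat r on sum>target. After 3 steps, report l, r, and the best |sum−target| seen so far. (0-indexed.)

l=1, r=7, best |Δ|=3

[0,9] -12+38=26 d=8 * → r--
[0,8] -12+24=12 d=6 * → l++
[1,8] -3+24=21 d=3 * → r--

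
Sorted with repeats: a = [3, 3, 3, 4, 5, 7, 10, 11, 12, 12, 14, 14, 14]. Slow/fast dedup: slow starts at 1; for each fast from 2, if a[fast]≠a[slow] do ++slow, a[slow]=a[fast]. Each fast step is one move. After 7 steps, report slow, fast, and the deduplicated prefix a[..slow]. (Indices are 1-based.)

slow=1 fast=2: a[fast]=3=a[slow] dup, fast++
slow=1 fast=3: a[fast]=3=a[slow] dup, fast++
slow=1 fast=4: a[fast]=4≠a[slow]=3 write a[2]=4, slow++,fast++
slow=2 fast=5: a[fast]=5≠a[slow]=4 write a[3]=5, slow++,fast++
slow=3 fast=6: a[fast]=7≠a[slow]=5 write a[4]=7, slow++,fast++
slow=4 fast=7: a[fast]=10≠a[slow]=7 write a[5]=10, slow++,fast++
slow=5 fast=8: a[fast]=11≠a[slow]=10 write a[6]=11, slow++,fast++

slow=6, fast=9, prefix=[3, 4, 5, 7, 10, 11]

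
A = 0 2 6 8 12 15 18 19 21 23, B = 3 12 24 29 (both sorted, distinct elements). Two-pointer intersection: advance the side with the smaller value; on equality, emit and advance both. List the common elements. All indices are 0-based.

intersection = [12]

i=0 j=0: 0<3, i++
i=1 j=0: 2<3, i++
i=2 j=0: 6>3, j++
i=2 j=1: 6<12, i++
i=3 j=1: 8<12, i++
i=4 j=1: 12==12 emit, i++,j++
i=5 j=2: 15<24, i++
i=6 j=2: 18<24, i++
i=7 j=2: 19<24, i++
i=8 j=2: 21<24, i++
i=9 j=2: 23<24, i++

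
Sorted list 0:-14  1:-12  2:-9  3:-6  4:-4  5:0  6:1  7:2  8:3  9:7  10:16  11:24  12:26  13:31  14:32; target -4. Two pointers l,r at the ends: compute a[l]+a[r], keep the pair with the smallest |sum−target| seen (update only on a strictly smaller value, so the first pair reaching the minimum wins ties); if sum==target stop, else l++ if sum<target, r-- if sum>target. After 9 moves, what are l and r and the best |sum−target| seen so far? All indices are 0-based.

l=3, r=8, best |Δ|=1

l=0 r=14: -14+32=18 d=22 *, r--
l=0 r=13: -14+31=17 d=21 *, r--
l=0 r=12: -14+26=12 d=16 *, r--
l=0 r=11: -14+24=10 d=14 *, r--
l=0 r=10: -14+16=2 d=6 *, r--
l=0 r=9: -14+7=-7 d=3 *, l++
l=1 r=9: -12+7=-5 d=1 *, l++
l=2 r=9: -9+7=-2 d=2, r--
l=2 r=8: -9+3=-6 d=2, l++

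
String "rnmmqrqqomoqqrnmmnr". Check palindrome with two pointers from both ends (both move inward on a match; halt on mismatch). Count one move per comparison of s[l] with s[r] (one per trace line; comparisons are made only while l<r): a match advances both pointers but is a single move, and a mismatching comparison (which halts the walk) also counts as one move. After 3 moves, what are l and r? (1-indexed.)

l=4, r=16

l=1 r=19: 'r'=='r', l++,r--
l=2 r=18: 'n'=='n', l++,r--
l=3 r=17: 'm'=='m', l++,r--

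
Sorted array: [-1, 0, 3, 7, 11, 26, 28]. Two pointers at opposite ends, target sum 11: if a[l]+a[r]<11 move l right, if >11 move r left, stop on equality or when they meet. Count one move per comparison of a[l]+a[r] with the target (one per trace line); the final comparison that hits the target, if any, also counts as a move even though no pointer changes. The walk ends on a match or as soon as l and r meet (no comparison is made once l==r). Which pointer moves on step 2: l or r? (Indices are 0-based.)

l=0 r=6: -1+28=27 >11, r--
l=0 r=5: -1+26=25 >11, r--

r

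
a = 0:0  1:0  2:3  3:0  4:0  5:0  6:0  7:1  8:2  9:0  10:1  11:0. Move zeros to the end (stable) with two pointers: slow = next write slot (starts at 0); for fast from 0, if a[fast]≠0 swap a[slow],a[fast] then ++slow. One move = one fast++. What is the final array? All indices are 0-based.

[3, 1, 2, 1, 0, 0, 0, 0, 0, 0, 0, 0]

(s=0,f=0) a[fast]=0 → fast++
(s=0,f=1) a[fast]=0 → fast++
(s=0,f=2) a[fast]=3≠0 swap→a[0]=3 → slow++,fast++
(s=1,f=3) a[fast]=0 → fast++
(s=1,f=4) a[fast]=0 → fast++
(s=1,f=5) a[fast]=0 → fast++
(s=1,f=6) a[fast]=0 → fast++
(s=1,f=7) a[fast]=1≠0 swap→a[1]=1 → slow++,fast++
(s=2,f=8) a[fast]=2≠0 swap→a[2]=2 → slow++,fast++
(s=3,f=9) a[fast]=0 → fast++
(s=3,f=10) a[fast]=1≠0 swap→a[3]=1 → slow++,fast++
(s=4,f=11) a[fast]=0 → fast++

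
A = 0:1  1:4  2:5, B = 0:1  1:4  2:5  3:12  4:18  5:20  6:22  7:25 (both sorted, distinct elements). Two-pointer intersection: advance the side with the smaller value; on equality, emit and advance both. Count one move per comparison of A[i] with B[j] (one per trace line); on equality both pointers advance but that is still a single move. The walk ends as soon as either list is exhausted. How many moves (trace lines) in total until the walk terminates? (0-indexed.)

3 moves

i=0 j=0: 1==1 emit, i++,j++
i=1 j=1: 4==4 emit, i++,j++
i=2 j=2: 5==5 emit, i++,j++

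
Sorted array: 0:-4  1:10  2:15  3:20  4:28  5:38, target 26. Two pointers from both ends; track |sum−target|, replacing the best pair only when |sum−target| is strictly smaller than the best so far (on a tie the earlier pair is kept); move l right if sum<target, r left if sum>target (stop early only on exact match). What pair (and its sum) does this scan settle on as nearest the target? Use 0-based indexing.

pair (10, 15) with sum 25 (|Δ|=1)

[0,5] -4+38=34 d=8 * → r--
[0,4] -4+28=24 d=2 * → l++
[1,4] 10+28=38 d=12 → r--
[1,3] 10+20=30 d=4 → r--
[1,2] 10+15=25 d=1 * → l++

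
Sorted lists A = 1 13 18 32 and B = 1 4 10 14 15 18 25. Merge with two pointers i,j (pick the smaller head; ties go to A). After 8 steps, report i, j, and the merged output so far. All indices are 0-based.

i=0 j=0: A[i]=1<=B[j]=1 take 1, i++
i=1 j=0: A[i]=13>B[j]=1 take 1, j++
i=1 j=1: A[i]=13>B[j]=4 take 4, j++
i=1 j=2: A[i]=13>B[j]=10 take 10, j++
i=1 j=3: A[i]=13<=B[j]=14 take 13, i++
i=2 j=3: A[i]=18>B[j]=14 take 14, j++
i=2 j=4: A[i]=18>B[j]=15 take 15, j++
i=2 j=5: A[i]=18<=B[j]=18 take 18, i++

i=3, j=5, merged so far=[1, 1, 4, 10, 13, 14, 15, 18]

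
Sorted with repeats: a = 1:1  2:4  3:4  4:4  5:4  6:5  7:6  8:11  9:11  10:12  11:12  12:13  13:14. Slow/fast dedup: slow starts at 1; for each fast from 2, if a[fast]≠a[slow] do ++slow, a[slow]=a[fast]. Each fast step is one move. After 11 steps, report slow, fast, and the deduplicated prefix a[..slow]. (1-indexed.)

slow=1 fast=2: a[fast]=4≠a[slow]=1 write a[2]=4, slow++,fast++
slow=2 fast=3: a[fast]=4=a[slow] dup, fast++
slow=2 fast=4: a[fast]=4=a[slow] dup, fast++
slow=2 fast=5: a[fast]=4=a[slow] dup, fast++
slow=2 fast=6: a[fast]=5≠a[slow]=4 write a[3]=5, slow++,fast++
slow=3 fast=7: a[fast]=6≠a[slow]=5 write a[4]=6, slow++,fast++
slow=4 fast=8: a[fast]=11≠a[slow]=6 write a[5]=11, slow++,fast++
slow=5 fast=9: a[fast]=11=a[slow] dup, fast++
slow=5 fast=10: a[fast]=12≠a[slow]=11 write a[6]=12, slow++,fast++
slow=6 fast=11: a[fast]=12=a[slow] dup, fast++
slow=6 fast=12: a[fast]=13≠a[slow]=12 write a[7]=13, slow++,fast++

slow=7, fast=13, prefix=[1, 4, 5, 6, 11, 12, 13]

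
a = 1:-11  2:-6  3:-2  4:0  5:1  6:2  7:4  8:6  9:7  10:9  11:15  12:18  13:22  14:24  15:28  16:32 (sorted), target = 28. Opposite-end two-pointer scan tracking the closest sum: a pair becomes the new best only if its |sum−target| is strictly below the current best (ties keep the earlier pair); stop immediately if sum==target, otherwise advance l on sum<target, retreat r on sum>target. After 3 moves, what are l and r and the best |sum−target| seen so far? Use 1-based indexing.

[1,16] -11+32=21 d=7 * → l++
[2,16] -6+32=26 d=2 * → l++
[3,16] -2+32=30 d=2 → r--

l=3, r=15, best |Δ|=2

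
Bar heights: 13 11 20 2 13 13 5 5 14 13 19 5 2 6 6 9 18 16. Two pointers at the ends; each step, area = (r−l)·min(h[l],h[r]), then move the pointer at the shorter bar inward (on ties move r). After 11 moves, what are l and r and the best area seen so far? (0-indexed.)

[0,17] min(13,16)*17=221 best=221 * → l++
[1,17] min(11,16)*16=176 best=221 → l++
[2,17] min(20,16)*15=240 best=240 * → r--
[2,16] min(20,18)*14=252 best=252 * → r--
[2,15] min(20,9)*13=117 best=252 → r--
[2,14] min(20,6)*12=72 best=252 → r--
[2,13] min(20,6)*11=66 best=252 → r--
[2,12] min(20,2)*10=20 best=252 → r--
[2,11] min(20,5)*9=45 best=252 → r--
[2,10] min(20,19)*8=152 best=252 → r--
[2,9] min(20,13)*7=91 best=252 → r--

l=2, r=8, best area=252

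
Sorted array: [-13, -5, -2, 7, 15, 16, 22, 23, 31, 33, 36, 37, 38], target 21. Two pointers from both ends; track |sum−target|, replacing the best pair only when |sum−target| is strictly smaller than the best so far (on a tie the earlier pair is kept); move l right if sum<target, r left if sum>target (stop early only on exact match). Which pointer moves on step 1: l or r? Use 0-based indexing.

r

l=0 r=12: -13+38=25 d=4 *, r--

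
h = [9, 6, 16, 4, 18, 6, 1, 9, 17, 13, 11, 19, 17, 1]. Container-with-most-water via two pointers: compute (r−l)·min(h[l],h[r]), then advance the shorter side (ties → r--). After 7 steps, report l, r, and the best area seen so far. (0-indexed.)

[0,13] min(9,1)*13=13 best=13 * → r--
[0,12] min(9,17)*12=108 best=108 * → l++
[1,12] min(6,17)*11=66 best=108 → l++
[2,12] min(16,17)*10=160 best=160 * → l++
[3,12] min(4,17)*9=36 best=160 → l++
[4,12] min(18,17)*8=136 best=160 → r--
[4,11] min(18,19)*7=126 best=160 → l++

l=5, r=11, best area=160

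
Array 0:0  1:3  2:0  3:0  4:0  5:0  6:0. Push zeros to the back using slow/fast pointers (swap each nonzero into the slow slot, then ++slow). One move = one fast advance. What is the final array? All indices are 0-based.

slow=0 fast=0: a[fast]=0, fast++
slow=0 fast=1: a[fast]=3≠0 swap→a[0]=3, slow++,fast++
slow=1 fast=2: a[fast]=0, fast++
slow=1 fast=3: a[fast]=0, fast++
slow=1 fast=4: a[fast]=0, fast++
slow=1 fast=5: a[fast]=0, fast++
slow=1 fast=6: a[fast]=0, fast++

[3, 0, 0, 0, 0, 0, 0]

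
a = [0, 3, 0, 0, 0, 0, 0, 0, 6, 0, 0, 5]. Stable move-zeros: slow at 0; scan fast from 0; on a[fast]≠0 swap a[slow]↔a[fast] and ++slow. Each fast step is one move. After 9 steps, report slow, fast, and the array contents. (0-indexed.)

slow=2, fast=9, a=[3, 6, 0, 0, 0, 0, 0, 0, 0, 0, 0, 5]

slow=0 fast=0: a[fast]=0, fast++
slow=0 fast=1: a[fast]=3≠0 swap→a[0]=3, slow++,fast++
slow=1 fast=2: a[fast]=0, fast++
slow=1 fast=3: a[fast]=0, fast++
slow=1 fast=4: a[fast]=0, fast++
slow=1 fast=5: a[fast]=0, fast++
slow=1 fast=6: a[fast]=0, fast++
slow=1 fast=7: a[fast]=0, fast++
slow=1 fast=8: a[fast]=6≠0 swap→a[1]=6, slow++,fast++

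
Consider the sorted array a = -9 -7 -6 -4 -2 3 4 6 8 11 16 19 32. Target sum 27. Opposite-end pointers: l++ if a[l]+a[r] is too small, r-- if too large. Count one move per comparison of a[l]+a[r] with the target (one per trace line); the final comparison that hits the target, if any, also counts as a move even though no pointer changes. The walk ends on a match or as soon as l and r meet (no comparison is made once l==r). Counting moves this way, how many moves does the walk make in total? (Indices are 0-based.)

[0,12] -9+32=23 <27 → l++
[1,12] -7+32=25 <27 → l++
[2,12] -6+32=26 <27 → l++
[3,12] -4+32=28 >27 → r--
[3,11] -4+19=15 <27 → l++
[4,11] -2+19=17 <27 → l++
[5,11] 3+19=22 <27 → l++
[6,11] 4+19=23 <27 → l++
[7,11] 6+19=25 <27 → l++
[8,11] 8+19=27 → found

10 moves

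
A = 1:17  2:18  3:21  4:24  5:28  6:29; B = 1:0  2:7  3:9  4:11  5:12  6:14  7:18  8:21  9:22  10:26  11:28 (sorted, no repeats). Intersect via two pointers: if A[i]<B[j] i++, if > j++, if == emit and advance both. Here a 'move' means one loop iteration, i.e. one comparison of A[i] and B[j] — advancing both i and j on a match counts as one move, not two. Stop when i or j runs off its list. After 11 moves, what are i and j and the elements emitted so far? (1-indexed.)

i=1 j=1: 17>0, j++
i=1 j=2: 17>7, j++
i=1 j=3: 17>9, j++
i=1 j=4: 17>11, j++
i=1 j=5: 17>12, j++
i=1 j=6: 17>14, j++
i=1 j=7: 17<18, i++
i=2 j=7: 18==18 emit, i++,j++
i=3 j=8: 21==21 emit, i++,j++
i=4 j=9: 24>22, j++
i=4 j=10: 24<26, i++

i=5, j=10, emitted=[18, 21]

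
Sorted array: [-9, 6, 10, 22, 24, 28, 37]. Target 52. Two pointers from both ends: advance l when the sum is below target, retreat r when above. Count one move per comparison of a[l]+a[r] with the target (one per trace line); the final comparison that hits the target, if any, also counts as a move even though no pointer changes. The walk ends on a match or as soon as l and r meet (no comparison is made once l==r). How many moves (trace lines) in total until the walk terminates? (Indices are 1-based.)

[1,7] -9+37=28 <52 → l++
[2,7] 6+37=43 <52 → l++
[3,7] 10+37=47 <52 → l++
[4,7] 22+37=59 >52 → r--
[4,6] 22+28=50 <52 → l++
[5,6] 24+28=52 → found

6 moves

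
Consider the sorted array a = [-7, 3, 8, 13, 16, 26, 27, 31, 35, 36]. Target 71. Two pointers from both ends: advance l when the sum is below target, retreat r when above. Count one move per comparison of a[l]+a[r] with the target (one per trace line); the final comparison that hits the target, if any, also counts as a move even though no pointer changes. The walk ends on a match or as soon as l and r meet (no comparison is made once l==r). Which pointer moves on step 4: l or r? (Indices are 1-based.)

[1,10] -7+36=29 <71 → l++
[2,10] 3+36=39 <71 → l++
[3,10] 8+36=44 <71 → l++
[4,10] 13+36=49 <71 → l++

l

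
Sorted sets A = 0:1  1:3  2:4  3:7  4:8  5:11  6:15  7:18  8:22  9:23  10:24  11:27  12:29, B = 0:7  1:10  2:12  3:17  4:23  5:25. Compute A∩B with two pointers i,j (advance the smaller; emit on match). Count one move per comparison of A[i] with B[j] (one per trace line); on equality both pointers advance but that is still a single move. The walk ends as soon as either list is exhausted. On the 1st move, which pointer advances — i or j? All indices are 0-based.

i

i=0 j=0: 1<7, i++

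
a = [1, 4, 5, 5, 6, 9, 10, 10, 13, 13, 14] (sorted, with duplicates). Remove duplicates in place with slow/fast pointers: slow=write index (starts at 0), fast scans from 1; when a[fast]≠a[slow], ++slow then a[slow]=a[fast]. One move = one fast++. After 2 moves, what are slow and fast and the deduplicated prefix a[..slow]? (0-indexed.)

(s=0,f=1) a[fast]=4≠a[slow]=1 write a[1]=4 → slow++,fast++
(s=1,f=2) a[fast]=5≠a[slow]=4 write a[2]=5 → slow++,fast++

slow=2, fast=3, prefix=[1, 4, 5]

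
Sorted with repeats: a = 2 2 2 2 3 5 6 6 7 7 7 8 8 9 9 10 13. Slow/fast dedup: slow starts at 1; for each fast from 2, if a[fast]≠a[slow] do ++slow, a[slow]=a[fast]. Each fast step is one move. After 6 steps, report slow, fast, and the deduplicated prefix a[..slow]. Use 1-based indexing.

slow=1 fast=2: a[fast]=2=a[slow] dup, fast++
slow=1 fast=3: a[fast]=2=a[slow] dup, fast++
slow=1 fast=4: a[fast]=2=a[slow] dup, fast++
slow=1 fast=5: a[fast]=3≠a[slow]=2 write a[2]=3, slow++,fast++
slow=2 fast=6: a[fast]=5≠a[slow]=3 write a[3]=5, slow++,fast++
slow=3 fast=7: a[fast]=6≠a[slow]=5 write a[4]=6, slow++,fast++

slow=4, fast=8, prefix=[2, 3, 5, 6]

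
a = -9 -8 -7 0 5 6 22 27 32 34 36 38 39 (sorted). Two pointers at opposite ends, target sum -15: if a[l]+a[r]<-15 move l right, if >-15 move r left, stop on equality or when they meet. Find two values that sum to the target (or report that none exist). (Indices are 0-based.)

[0,12] -9+39=30 >-15 → r--
[0,11] -9+38=29 >-15 → r--
[0,10] -9+36=27 >-15 → r--
[0,9] -9+34=25 >-15 → r--
[0,8] -9+32=23 >-15 → r--
[0,7] -9+27=18 >-15 → r--
[0,6] -9+22=13 >-15 → r--
[0,5] -9+6=-3 >-15 → r--
[0,4] -9+5=-4 >-15 → r--
[0,3] -9+0=-9 >-15 → r--
[0,2] -9+-7=-16 <-15 → l++
[1,2] -8+-7=-15 → found

(-8, -7)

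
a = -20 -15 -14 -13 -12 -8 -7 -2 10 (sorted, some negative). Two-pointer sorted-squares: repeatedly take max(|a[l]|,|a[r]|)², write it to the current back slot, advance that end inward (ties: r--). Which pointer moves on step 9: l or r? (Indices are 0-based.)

[0,8] |-20|>|10| out[8]=400 → l++
[1,8] |-15|>|10| out[7]=225 → l++
[2,8] |-14|>|10| out[6]=196 → l++
[3,8] |-13|>|10| out[5]=169 → l++
[4,8] |-12|>|10| out[4]=144 → l++
[5,8] |-8|<=|10| out[3]=100 → r--
[5,7] |-8|>|-2| out[2]=64 → l++
[6,7] |-7|>|-2| out[1]=49 → l++
[7,7] |-2|<=|-2| out[0]=4 → r--

r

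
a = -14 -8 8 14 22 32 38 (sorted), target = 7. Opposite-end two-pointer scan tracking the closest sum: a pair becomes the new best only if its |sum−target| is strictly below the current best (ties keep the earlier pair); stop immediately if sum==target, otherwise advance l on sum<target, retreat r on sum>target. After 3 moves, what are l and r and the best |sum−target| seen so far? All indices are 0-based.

[0,6] -14+38=24 d=17 * → r--
[0,5] -14+32=18 d=11 * → r--
[0,4] -14+22=8 d=1 * → r--

l=0, r=3, best |Δ|=1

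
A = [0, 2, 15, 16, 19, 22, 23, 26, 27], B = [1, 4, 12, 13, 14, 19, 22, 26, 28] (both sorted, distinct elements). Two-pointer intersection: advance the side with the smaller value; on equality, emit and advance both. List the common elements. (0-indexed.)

intersection = [19, 22, 26]

[i=0,j=0] 0<1 → i++
[i=1,j=0] 2>1 → j++
[i=1,j=1] 2<4 → i++
[i=2,j=1] 15>4 → j++
[i=2,j=2] 15>12 → j++
[i=2,j=3] 15>13 → j++
[i=2,j=4] 15>14 → j++
[i=2,j=5] 15<19 → i++
[i=3,j=5] 16<19 → i++
[i=4,j=5] 19==19 emit → i++,j++
[i=5,j=6] 22==22 emit → i++,j++
[i=6,j=7] 23<26 → i++
[i=7,j=7] 26==26 emit → i++,j++
[i=8,j=8] 27<28 → i++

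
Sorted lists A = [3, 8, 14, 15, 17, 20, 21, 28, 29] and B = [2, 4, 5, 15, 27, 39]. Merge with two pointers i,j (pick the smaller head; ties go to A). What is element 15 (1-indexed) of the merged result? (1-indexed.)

i=1 j=1: A[i]=3>B[j]=2 take 2, j++
i=1 j=2: A[i]=3<=B[j]=4 take 3, i++
i=2 j=2: A[i]=8>B[j]=4 take 4, j++
i=2 j=3: A[i]=8>B[j]=5 take 5, j++
i=2 j=4: A[i]=8<=B[j]=15 take 8, i++
i=3 j=4: A[i]=14<=B[j]=15 take 14, i++
i=4 j=4: A[i]=15<=B[j]=15 take 15, i++
i=5 j=4: A[i]=17>B[j]=15 take 15, j++
i=5 j=5: A[i]=17<=B[j]=27 take 17, i++
i=6 j=5: A[i]=20<=B[j]=27 take 20, i++
i=7 j=5: A[i]=21<=B[j]=27 take 21, i++
i=8 j=5: A[i]=28>B[j]=27 take 27, j++
i=8 j=6: A[i]=28<=B[j]=39 take 28, i++
i=9 j=6: A[i]=29<=B[j]=39 take 29, i++
i=10 j=6: A done, take B[j]=39, j++

merged[15] = 39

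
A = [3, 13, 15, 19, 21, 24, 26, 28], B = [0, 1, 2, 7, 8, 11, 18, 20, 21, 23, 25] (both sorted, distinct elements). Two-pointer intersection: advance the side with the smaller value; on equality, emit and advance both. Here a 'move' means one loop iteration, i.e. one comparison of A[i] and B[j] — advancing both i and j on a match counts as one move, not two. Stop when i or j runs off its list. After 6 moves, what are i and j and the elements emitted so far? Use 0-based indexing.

i=0 j=0: 3>0, j++
i=0 j=1: 3>1, j++
i=0 j=2: 3>2, j++
i=0 j=3: 3<7, i++
i=1 j=3: 13>7, j++
i=1 j=4: 13>8, j++

i=1, j=5, emitted=[]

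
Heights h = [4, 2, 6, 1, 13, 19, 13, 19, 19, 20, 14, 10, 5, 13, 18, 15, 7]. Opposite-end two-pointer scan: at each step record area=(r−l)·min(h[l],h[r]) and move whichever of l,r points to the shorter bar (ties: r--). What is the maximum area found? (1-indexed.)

max area = 162

[1,17] min(4,7)*16=64 best=64 * → l++
[2,17] min(2,7)*15=30 best=64 → l++
[3,17] min(6,7)*14=84 best=84 * → l++
[4,17] min(1,7)*13=13 best=84 → l++
[5,17] min(13,7)*12=84 best=84 → r--
[5,16] min(13,15)*11=143 best=143 * → l++
[6,16] min(19,15)*10=150 best=150 * → r--
[6,15] min(19,18)*9=162 best=162 * → r--
[6,14] min(19,13)*8=104 best=162 → r--
[6,13] min(19,5)*7=35 best=162 → r--
[6,12] min(19,10)*6=60 best=162 → r--
[6,11] min(19,14)*5=70 best=162 → r--
[6,10] min(19,20)*4=76 best=162 → l++
[7,10] min(13,20)*3=39 best=162 → l++
[8,10] min(19,20)*2=38 best=162 → l++
[9,10] min(19,20)*1=19 best=162 → l++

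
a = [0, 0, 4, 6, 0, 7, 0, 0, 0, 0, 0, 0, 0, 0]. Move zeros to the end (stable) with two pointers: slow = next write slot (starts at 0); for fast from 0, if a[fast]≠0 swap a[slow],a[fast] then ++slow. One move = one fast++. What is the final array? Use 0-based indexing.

[4, 6, 7, 0, 0, 0, 0, 0, 0, 0, 0, 0, 0, 0]

(s=0,f=0) a[fast]=0 → fast++
(s=0,f=1) a[fast]=0 → fast++
(s=0,f=2) a[fast]=4≠0 swap→a[0]=4 → slow++,fast++
(s=1,f=3) a[fast]=6≠0 swap→a[1]=6 → slow++,fast++
(s=2,f=4) a[fast]=0 → fast++
(s=2,f=5) a[fast]=7≠0 swap→a[2]=7 → slow++,fast++
(s=3,f=6) a[fast]=0 → fast++
(s=3,f=7) a[fast]=0 → fast++
(s=3,f=8) a[fast]=0 → fast++
(s=3,f=9) a[fast]=0 → fast++
(s=3,f=10) a[fast]=0 → fast++
(s=3,f=11) a[fast]=0 → fast++
(s=3,f=12) a[fast]=0 → fast++
(s=3,f=13) a[fast]=0 → fast++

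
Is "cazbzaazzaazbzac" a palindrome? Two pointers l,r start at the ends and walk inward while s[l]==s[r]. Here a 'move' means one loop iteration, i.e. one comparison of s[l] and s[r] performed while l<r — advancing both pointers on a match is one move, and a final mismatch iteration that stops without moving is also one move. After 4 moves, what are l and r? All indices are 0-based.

l=4, r=11

l=0 r=15: 'c'=='c', l++,r--
l=1 r=14: 'a'=='a', l++,r--
l=2 r=13: 'z'=='z', l++,r--
l=3 r=12: 'b'=='b', l++,r--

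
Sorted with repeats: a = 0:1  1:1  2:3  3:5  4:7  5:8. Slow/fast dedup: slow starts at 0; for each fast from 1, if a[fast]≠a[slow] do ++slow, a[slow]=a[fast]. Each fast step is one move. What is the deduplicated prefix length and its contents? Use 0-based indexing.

slow=0 fast=1: a[fast]=1=a[slow] dup, fast++
slow=0 fast=2: a[fast]=3≠a[slow]=1 write a[1]=3, slow++,fast++
slow=1 fast=3: a[fast]=5≠a[slow]=3 write a[2]=5, slow++,fast++
slow=2 fast=4: a[fast]=7≠a[slow]=5 write a[3]=7, slow++,fast++
slow=3 fast=5: a[fast]=8≠a[slow]=7 write a[4]=8, slow++,fast++

length 5; prefix = [1, 3, 5, 7, 8]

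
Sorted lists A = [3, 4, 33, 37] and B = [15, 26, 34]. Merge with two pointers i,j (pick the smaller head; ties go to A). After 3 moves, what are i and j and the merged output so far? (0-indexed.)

i=2, j=1, merged so far=[3, 4, 15]

[i=0,j=0] A[i]=3<=B[j]=15 take 3 → i++
[i=1,j=0] A[i]=4<=B[j]=15 take 4 → i++
[i=2,j=0] A[i]=33>B[j]=15 take 15 → j++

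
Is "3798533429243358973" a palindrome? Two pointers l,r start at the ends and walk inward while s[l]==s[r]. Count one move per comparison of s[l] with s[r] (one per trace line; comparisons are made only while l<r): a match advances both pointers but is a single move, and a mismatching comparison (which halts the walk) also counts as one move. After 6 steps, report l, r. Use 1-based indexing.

l=1 r=19: '3'=='3', l++,r--
l=2 r=18: '7'=='7', l++,r--
l=3 r=17: '9'=='9', l++,r--
l=4 r=16: '8'=='8', l++,r--
l=5 r=15: '5'=='5', l++,r--
l=6 r=14: '3'=='3', l++,r--

l=7, r=13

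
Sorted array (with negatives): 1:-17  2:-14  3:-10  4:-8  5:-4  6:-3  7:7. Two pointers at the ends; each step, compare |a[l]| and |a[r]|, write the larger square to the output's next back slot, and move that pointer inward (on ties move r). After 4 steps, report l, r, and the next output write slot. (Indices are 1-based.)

[1,7] |-17|>|7| out[7]=289 → l++
[2,7] |-14|>|7| out[6]=196 → l++
[3,7] |-10|>|7| out[5]=100 → l++
[4,7] |-8|>|7| out[4]=64 → l++

l=5, r=7, next write slot=3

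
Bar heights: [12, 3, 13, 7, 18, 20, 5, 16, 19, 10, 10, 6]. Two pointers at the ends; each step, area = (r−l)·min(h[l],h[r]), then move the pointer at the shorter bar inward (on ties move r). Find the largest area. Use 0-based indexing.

max area = 100

[0,11] min(12,6)*11=66 best=66 * → r--
[0,10] min(12,10)*10=100 best=100 * → r--
[0,9] min(12,10)*9=90 best=100 → r--
[0,8] min(12,19)*8=96 best=100 → l++
[1,8] min(3,19)*7=21 best=100 → l++
[2,8] min(13,19)*6=78 best=100 → l++
[3,8] min(7,19)*5=35 best=100 → l++
[4,8] min(18,19)*4=72 best=100 → l++
[5,8] min(20,19)*3=57 best=100 → r--
[5,7] min(20,16)*2=32 best=100 → r--
[5,6] min(20,5)*1=5 best=100 → r--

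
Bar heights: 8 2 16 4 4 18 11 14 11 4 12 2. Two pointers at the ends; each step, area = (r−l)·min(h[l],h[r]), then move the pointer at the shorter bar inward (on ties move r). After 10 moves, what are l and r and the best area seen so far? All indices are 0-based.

l=4, r=5, best area=96

[0,11] min(8,2)*11=22 best=22 * → r--
[0,10] min(8,12)*10=80 best=80 * → l++
[1,10] min(2,12)*9=18 best=80 → l++
[2,10] min(16,12)*8=96 best=96 * → r--
[2,9] min(16,4)*7=28 best=96 → r--
[2,8] min(16,11)*6=66 best=96 → r--
[2,7] min(16,14)*5=70 best=96 → r--
[2,6] min(16,11)*4=44 best=96 → r--
[2,5] min(16,18)*3=48 best=96 → l++
[3,5] min(4,18)*2=8 best=96 → l++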